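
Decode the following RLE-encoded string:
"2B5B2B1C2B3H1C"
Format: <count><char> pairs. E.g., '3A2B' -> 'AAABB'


Expanding each <count><char> pair:
  2B -> 'BB'
  5B -> 'BBBBB'
  2B -> 'BB'
  1C -> 'C'
  2B -> 'BB'
  3H -> 'HHH'
  1C -> 'C'

Decoded = BBBBBBBBBCBBHHHC


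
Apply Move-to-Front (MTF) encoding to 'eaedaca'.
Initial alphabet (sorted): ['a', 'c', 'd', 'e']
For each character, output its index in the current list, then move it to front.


MTF encoding:
'e': index 3 in ['a', 'c', 'd', 'e'] -> ['e', 'a', 'c', 'd']
'a': index 1 in ['e', 'a', 'c', 'd'] -> ['a', 'e', 'c', 'd']
'e': index 1 in ['a', 'e', 'c', 'd'] -> ['e', 'a', 'c', 'd']
'd': index 3 in ['e', 'a', 'c', 'd'] -> ['d', 'e', 'a', 'c']
'a': index 2 in ['d', 'e', 'a', 'c'] -> ['a', 'd', 'e', 'c']
'c': index 3 in ['a', 'd', 'e', 'c'] -> ['c', 'a', 'd', 'e']
'a': index 1 in ['c', 'a', 'd', 'e'] -> ['a', 'c', 'd', 'e']


Output: [3, 1, 1, 3, 2, 3, 1]


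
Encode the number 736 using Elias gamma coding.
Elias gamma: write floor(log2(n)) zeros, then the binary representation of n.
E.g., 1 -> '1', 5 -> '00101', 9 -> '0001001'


num_bits = floor(log2(736)) + 1 = 10
leading_zeros = num_bits - 1 = 9
binary(736) = 1011100000

Elias gamma(736) = '000000000' + '1011100000' = 0000000001011100000 (19 bits)


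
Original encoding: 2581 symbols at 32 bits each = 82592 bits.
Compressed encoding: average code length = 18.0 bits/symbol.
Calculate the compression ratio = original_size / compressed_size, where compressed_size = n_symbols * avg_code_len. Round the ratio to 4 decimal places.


original_size = n_symbols * orig_bits = 2581 * 32 = 82592 bits
compressed_size = n_symbols * avg_code_len = 2581 * 18.0 = 46458.0 bits
ratio = original_size / compressed_size = 82592 / 46458.0 = 1.7778

Compression ratio = 1.7778


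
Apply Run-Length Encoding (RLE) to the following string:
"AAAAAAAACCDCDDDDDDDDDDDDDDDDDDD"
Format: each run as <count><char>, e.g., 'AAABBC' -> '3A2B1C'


Scanning runs left to right:
  i=0: run of 'A' x 8 -> '8A'
  i=8: run of 'C' x 2 -> '2C'
  i=10: run of 'D' x 1 -> '1D'
  i=11: run of 'C' x 1 -> '1C'
  i=12: run of 'D' x 19 -> '19D'

RLE = 8A2C1D1C19D


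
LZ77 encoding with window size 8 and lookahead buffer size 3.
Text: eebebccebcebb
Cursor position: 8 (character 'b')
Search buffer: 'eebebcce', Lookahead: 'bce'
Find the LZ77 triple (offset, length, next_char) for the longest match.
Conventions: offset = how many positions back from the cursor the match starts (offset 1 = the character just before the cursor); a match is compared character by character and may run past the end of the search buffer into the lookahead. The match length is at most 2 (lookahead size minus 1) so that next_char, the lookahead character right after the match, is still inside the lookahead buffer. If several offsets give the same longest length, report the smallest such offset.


Try each offset into the search buffer:
  offset=1 (pos 7, char 'e'): match length 0
  offset=2 (pos 6, char 'c'): match length 0
  offset=3 (pos 5, char 'c'): match length 0
  offset=4 (pos 4, char 'b'): match length 2
  offset=5 (pos 3, char 'e'): match length 0
  offset=6 (pos 2, char 'b'): match length 1
  offset=7 (pos 1, char 'e'): match length 0
  offset=8 (pos 0, char 'e'): match length 0
Longest match has length 2 at offset 4.
next_char = character at position 8 + 2 = 10 -> 'e'

Best match: offset=4, length=2 (matching 'bc' starting at position 4)
LZ77 triple: (4, 2, 'e')


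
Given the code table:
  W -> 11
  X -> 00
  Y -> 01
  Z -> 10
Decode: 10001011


Decoding:
10 -> Z
00 -> X
10 -> Z
11 -> W


Result: ZXZW


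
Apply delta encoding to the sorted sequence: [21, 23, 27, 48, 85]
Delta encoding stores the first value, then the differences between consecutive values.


First value: 21
Deltas:
  23 - 21 = 2
  27 - 23 = 4
  48 - 27 = 21
  85 - 48 = 37


Delta encoded: [21, 2, 4, 21, 37]


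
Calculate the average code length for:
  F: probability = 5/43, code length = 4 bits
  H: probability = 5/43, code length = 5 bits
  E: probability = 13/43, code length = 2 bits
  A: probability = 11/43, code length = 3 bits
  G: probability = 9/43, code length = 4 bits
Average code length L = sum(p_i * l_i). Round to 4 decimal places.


Weighted contributions p_i * l_i:
  F: (5/43) * 4 = 20/43
  H: (5/43) * 5 = 25/43
  E: (13/43) * 2 = 26/43
  A: (11/43) * 3 = 33/43
  G: (9/43) * 4 = 36/43
Sum = (20 + 25 + 26 + 33 + 36)/43 = 140/43

L = 140/43 = 3.2558 bits/symbol


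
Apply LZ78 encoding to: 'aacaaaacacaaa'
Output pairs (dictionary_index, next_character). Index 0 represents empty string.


LZ78 encoding steps:
Dictionary: {0: ''}
Step 1: w='' (idx 0), next='a' -> output (0, 'a'), add 'a' as idx 1
Step 2: w='a' (idx 1), next='c' -> output (1, 'c'), add 'ac' as idx 2
Step 3: w='a' (idx 1), next='a' -> output (1, 'a'), add 'aa' as idx 3
Step 4: w='aa' (idx 3), next='c' -> output (3, 'c'), add 'aac' as idx 4
Step 5: w='ac' (idx 2), next='a' -> output (2, 'a'), add 'aca' as idx 5
Step 6: w='aa' (idx 3), end of input -> output (3, '')


Encoded: [(0, 'a'), (1, 'c'), (1, 'a'), (3, 'c'), (2, 'a'), (3, '')]


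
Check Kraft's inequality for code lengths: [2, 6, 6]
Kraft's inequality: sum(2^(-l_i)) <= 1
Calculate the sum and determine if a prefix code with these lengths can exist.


Sum = 2^(-2) + 2^(-6) + 2^(-6)
    = 0.25 + 0.015625 + 0.015625
    = 18/64 = 0.28125
Since 0.28125 <= 1, Kraft's inequality IS satisfied.
A prefix code with these lengths CAN exist.

Kraft sum = 0.28125. Satisfied.


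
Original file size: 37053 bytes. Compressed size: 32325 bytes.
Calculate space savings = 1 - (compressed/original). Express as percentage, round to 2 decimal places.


ratio = compressed/original = 32325/37053 = 0.872399
savings = 1 - ratio = 1 - 0.872399 = 0.127601
as a percentage: 0.127601 * 100 = 12.76%

Space savings = 1 - 32325/37053 = 12.76%


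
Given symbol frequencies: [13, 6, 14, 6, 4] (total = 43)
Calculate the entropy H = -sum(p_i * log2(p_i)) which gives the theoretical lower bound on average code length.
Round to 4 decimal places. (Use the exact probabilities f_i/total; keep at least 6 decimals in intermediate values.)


Per-symbol terms -p_i * log2(p_i) with p_i = f_i/43:
  p = 13/43 = 0.302326: log2(p) = -1.725825, -p*log2(p) = 0.521761
  p = 6/43 = 0.139535: log2(p) = -2.841302, -p*log2(p) = 0.396461
  p = 14/43 = 0.325581: log2(p) = -1.618910, -p*log2(p) = 0.527087
  p = 6/43 = 0.139535: log2(p) = -2.841302, -p*log2(p) = 0.396461
  p = 4/43 = 0.093023: log2(p) = -3.426265, -p*log2(p) = 0.318722
H = 0.521761 + 0.396461 + 0.527087 + 0.396461 + 0.318722 = 2.160492

H = 2.1605 bits/symbol


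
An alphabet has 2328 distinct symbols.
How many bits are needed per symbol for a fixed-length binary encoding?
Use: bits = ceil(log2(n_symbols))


log2(2328) = 11.1849
Bracket: 2^11 = 2048 < 2328 <= 2^12 = 4096
So ceil(log2(2328)) = 12

bits = ceil(log2(2328)) = ceil(11.1849) = 12 bits


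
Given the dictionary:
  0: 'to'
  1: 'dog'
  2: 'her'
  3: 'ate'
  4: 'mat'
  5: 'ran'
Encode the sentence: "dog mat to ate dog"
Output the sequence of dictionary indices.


Look up each word in the dictionary:
  'dog' -> 1
  'mat' -> 4
  'to' -> 0
  'ate' -> 3
  'dog' -> 1

Encoded: [1, 4, 0, 3, 1]


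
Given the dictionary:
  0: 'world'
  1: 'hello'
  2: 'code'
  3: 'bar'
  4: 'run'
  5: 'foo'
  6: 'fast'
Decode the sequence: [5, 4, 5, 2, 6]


Look up each index in the dictionary:
  5 -> 'foo'
  4 -> 'run'
  5 -> 'foo'
  2 -> 'code'
  6 -> 'fast'

Decoded: "foo run foo code fast"


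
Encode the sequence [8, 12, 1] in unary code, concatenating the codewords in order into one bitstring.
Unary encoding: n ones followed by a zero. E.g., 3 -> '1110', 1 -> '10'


Encode each number as n ones followed by a terminating 0:
  8 -> 111111110 (9 bits)
  12 -> 1111111111110 (13 bits)
  1 -> 10 (2 bits)
Total length = 9 + 13 + 2 = 24 bits.

Unary([8, 12, 1]) = 111111110111111111111010 (24 bits)


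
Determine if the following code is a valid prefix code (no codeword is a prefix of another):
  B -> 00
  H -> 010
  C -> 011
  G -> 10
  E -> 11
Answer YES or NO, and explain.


Checking each pair (does one codeword prefix another?):
  B='00' vs H='010': no prefix
  B='00' vs C='011': no prefix
  B='00' vs G='10': no prefix
  B='00' vs E='11': no prefix
  H='010' vs B='00': no prefix
  H='010' vs C='011': no prefix
  H='010' vs G='10': no prefix
  H='010' vs E='11': no prefix
  C='011' vs B='00': no prefix
  C='011' vs H='010': no prefix
  C='011' vs G='10': no prefix
  C='011' vs E='11': no prefix
  G='10' vs B='00': no prefix
  G='10' vs H='010': no prefix
  G='10' vs C='011': no prefix
  G='10' vs E='11': no prefix
  E='11' vs B='00': no prefix
  E='11' vs H='010': no prefix
  E='11' vs C='011': no prefix
  E='11' vs G='10': no prefix
No violation found over all pairs.

YES -- this is a valid prefix code. No codeword is a prefix of any other codeword.


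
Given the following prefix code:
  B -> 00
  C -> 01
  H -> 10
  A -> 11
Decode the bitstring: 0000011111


Decoding step by step:
Bits 00 -> B
Bits 00 -> B
Bits 01 -> C
Bits 11 -> A
Bits 11 -> A


Decoded message: BBCAA


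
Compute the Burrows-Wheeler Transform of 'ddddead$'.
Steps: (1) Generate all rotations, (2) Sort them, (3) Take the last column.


Rotations (sorted):
  0: $ddddead -> last char: d
  1: ad$dddde -> last char: e
  2: d$ddddea -> last char: a
  3: ddddead$ -> last char: $
  4: dddead$d -> last char: d
  5: ddead$dd -> last char: d
  6: dead$ddd -> last char: d
  7: ead$dddd -> last char: d


BWT = dea$dddd


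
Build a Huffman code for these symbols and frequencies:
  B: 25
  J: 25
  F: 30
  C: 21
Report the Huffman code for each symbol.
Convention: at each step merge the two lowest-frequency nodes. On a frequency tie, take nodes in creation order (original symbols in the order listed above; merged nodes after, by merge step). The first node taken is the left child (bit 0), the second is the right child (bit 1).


Huffman tree construction:
Step 1: Merge C(21) + B(25) = 46
Step 2: Merge J(25) + F(30) = 55
Step 3: Merge (C+B)(46) + (J+F)(55) = 101
Read each symbol's code off the tree from the root (left child = 0, right child = 1).

Codes:
  B: 01 (length 2)
  J: 10 (length 2)
  F: 11 (length 2)
  C: 00 (length 2)
Average code length: 202/101 = 2.0000 bits/symbol


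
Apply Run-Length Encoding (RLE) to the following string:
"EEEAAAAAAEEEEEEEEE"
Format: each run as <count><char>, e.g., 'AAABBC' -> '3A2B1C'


Scanning runs left to right:
  i=0: run of 'E' x 3 -> '3E'
  i=3: run of 'A' x 6 -> '6A'
  i=9: run of 'E' x 9 -> '9E'

RLE = 3E6A9E


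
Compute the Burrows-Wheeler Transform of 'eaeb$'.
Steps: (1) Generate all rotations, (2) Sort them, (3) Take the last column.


Rotations (sorted):
  0: $eaeb -> last char: b
  1: aeb$e -> last char: e
  2: b$eae -> last char: e
  3: eaeb$ -> last char: $
  4: eb$ea -> last char: a


BWT = bee$a


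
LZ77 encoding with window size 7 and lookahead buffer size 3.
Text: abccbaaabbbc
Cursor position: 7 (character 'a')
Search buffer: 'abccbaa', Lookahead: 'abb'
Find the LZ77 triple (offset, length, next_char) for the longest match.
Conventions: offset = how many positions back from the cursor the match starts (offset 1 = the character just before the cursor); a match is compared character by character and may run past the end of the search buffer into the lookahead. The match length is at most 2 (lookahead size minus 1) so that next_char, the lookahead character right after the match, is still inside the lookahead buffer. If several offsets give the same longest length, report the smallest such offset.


Try each offset into the search buffer:
  offset=1 (pos 6, char 'a'): match length 1
  offset=2 (pos 5, char 'a'): match length 1
  offset=3 (pos 4, char 'b'): match length 0
  offset=4 (pos 3, char 'c'): match length 0
  offset=5 (pos 2, char 'c'): match length 0
  offset=6 (pos 1, char 'b'): match length 0
  offset=7 (pos 0, char 'a'): match length 2
Longest match has length 2 at offset 7.
next_char = character at position 7 + 2 = 9 -> 'b'

Best match: offset=7, length=2 (matching 'ab' starting at position 0)
LZ77 triple: (7, 2, 'b')


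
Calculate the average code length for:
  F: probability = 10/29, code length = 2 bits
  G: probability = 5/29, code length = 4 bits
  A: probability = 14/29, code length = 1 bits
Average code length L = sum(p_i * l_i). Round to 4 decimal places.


Weighted contributions p_i * l_i:
  F: (10/29) * 2 = 20/29
  G: (5/29) * 4 = 20/29
  A: (14/29) * 1 = 14/29
Sum = (20 + 20 + 14)/29 = 54/29

L = 54/29 = 1.8621 bits/symbol


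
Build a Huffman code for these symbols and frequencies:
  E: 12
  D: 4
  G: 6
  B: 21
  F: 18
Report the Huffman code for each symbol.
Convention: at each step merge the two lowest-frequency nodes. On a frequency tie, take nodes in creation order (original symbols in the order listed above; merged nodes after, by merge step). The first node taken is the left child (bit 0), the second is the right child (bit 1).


Huffman tree construction:
Step 1: Merge D(4) + G(6) = 10
Step 2: Merge (D+G)(10) + E(12) = 22
Step 3: Merge F(18) + B(21) = 39
Step 4: Merge ((D+G)+E)(22) + (F+B)(39) = 61
Read each symbol's code off the tree from the root (left child = 0, right child = 1).

Codes:
  E: 01 (length 2)
  D: 000 (length 3)
  G: 001 (length 3)
  B: 11 (length 2)
  F: 10 (length 2)
Average code length: 132/61 = 2.1639 bits/symbol


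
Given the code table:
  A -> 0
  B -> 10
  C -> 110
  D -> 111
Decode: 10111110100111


Decoding:
10 -> B
111 -> D
110 -> C
10 -> B
0 -> A
111 -> D


Result: BDCBAD


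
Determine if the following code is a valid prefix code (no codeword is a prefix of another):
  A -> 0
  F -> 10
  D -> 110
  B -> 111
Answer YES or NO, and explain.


Checking each pair (does one codeword prefix another?):
  A='0' vs F='10': no prefix
  A='0' vs D='110': no prefix
  A='0' vs B='111': no prefix
  F='10' vs A='0': no prefix
  F='10' vs D='110': no prefix
  F='10' vs B='111': no prefix
  D='110' vs A='0': no prefix
  D='110' vs F='10': no prefix
  D='110' vs B='111': no prefix
  B='111' vs A='0': no prefix
  B='111' vs F='10': no prefix
  B='111' vs D='110': no prefix
No violation found over all pairs.

YES -- this is a valid prefix code. No codeword is a prefix of any other codeword.


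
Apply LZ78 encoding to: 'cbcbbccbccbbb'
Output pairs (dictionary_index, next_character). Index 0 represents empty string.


LZ78 encoding steps:
Dictionary: {0: ''}
Step 1: w='' (idx 0), next='c' -> output (0, 'c'), add 'c' as idx 1
Step 2: w='' (idx 0), next='b' -> output (0, 'b'), add 'b' as idx 2
Step 3: w='c' (idx 1), next='b' -> output (1, 'b'), add 'cb' as idx 3
Step 4: w='b' (idx 2), next='c' -> output (2, 'c'), add 'bc' as idx 4
Step 5: w='cb' (idx 3), next='c' -> output (3, 'c'), add 'cbc' as idx 5
Step 6: w='cb' (idx 3), next='b' -> output (3, 'b'), add 'cbb' as idx 6
Step 7: w='b' (idx 2), end of input -> output (2, '')


Encoded: [(0, 'c'), (0, 'b'), (1, 'b'), (2, 'c'), (3, 'c'), (3, 'b'), (2, '')]


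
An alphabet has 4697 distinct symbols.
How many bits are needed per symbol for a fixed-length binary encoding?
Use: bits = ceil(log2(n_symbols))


log2(4697) = 12.1975
Bracket: 2^12 = 4096 < 4697 <= 2^13 = 8192
So ceil(log2(4697)) = 13

bits = ceil(log2(4697)) = ceil(12.1975) = 13 bits


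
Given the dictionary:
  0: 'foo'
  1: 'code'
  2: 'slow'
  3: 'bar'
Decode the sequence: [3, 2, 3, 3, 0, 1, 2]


Look up each index in the dictionary:
  3 -> 'bar'
  2 -> 'slow'
  3 -> 'bar'
  3 -> 'bar'
  0 -> 'foo'
  1 -> 'code'
  2 -> 'slow'

Decoded: "bar slow bar bar foo code slow"


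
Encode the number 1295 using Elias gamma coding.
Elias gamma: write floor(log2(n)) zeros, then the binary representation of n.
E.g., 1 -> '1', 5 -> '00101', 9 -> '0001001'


num_bits = floor(log2(1295)) + 1 = 11
leading_zeros = num_bits - 1 = 10
binary(1295) = 10100001111

Elias gamma(1295) = '0000000000' + '10100001111' = 000000000010100001111 (21 bits)


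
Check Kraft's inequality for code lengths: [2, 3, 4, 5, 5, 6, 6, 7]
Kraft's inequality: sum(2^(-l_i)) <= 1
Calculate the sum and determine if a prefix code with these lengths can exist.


Sum = 2^(-2) + 2^(-3) + 2^(-4) + 2^(-5) + 2^(-5) + 2^(-6) + 2^(-6) + 2^(-7)
    = 0.25 + 0.125 + 0.0625 + 0.03125 + 0.03125 + 0.015625 + 0.015625 + 0.0078125
    = 69/128 = 0.5390625
Since 0.5390625 <= 1, Kraft's inequality IS satisfied.
A prefix code with these lengths CAN exist.

Kraft sum = 0.5390625. Satisfied.


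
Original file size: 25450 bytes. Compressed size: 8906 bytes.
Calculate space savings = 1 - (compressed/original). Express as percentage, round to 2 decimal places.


ratio = compressed/original = 8906/25450 = 0.349941
savings = 1 - ratio = 1 - 0.349941 = 0.650059
as a percentage: 0.650059 * 100 = 65.01%

Space savings = 1 - 8906/25450 = 65.01%


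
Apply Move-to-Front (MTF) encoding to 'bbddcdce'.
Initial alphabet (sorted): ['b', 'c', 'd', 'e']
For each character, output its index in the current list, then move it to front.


MTF encoding:
'b': index 0 in ['b', 'c', 'd', 'e'] -> ['b', 'c', 'd', 'e']
'b': index 0 in ['b', 'c', 'd', 'e'] -> ['b', 'c', 'd', 'e']
'd': index 2 in ['b', 'c', 'd', 'e'] -> ['d', 'b', 'c', 'e']
'd': index 0 in ['d', 'b', 'c', 'e'] -> ['d', 'b', 'c', 'e']
'c': index 2 in ['d', 'b', 'c', 'e'] -> ['c', 'd', 'b', 'e']
'd': index 1 in ['c', 'd', 'b', 'e'] -> ['d', 'c', 'b', 'e']
'c': index 1 in ['d', 'c', 'b', 'e'] -> ['c', 'd', 'b', 'e']
'e': index 3 in ['c', 'd', 'b', 'e'] -> ['e', 'c', 'd', 'b']


Output: [0, 0, 2, 0, 2, 1, 1, 3]


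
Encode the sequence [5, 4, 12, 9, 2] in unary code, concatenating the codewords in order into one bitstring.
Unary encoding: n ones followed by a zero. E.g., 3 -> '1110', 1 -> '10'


Encode each number as n ones followed by a terminating 0:
  5 -> 111110 (6 bits)
  4 -> 11110 (5 bits)
  12 -> 1111111111110 (13 bits)
  9 -> 1111111110 (10 bits)
  2 -> 110 (3 bits)
Total length = 6 + 5 + 13 + 10 + 3 = 37 bits.

Unary([5, 4, 12, 9, 2]) = 1111101111011111111111101111111110110 (37 bits)


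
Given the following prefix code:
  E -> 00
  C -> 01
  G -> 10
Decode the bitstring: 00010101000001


Decoding step by step:
Bits 00 -> E
Bits 01 -> C
Bits 01 -> C
Bits 01 -> C
Bits 00 -> E
Bits 00 -> E
Bits 01 -> C


Decoded message: ECCCEEC


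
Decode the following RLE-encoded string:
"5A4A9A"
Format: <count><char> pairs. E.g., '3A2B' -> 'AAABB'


Expanding each <count><char> pair:
  5A -> 'AAAAA'
  4A -> 'AAAA'
  9A -> 'AAAAAAAAA'

Decoded = AAAAAAAAAAAAAAAAAA


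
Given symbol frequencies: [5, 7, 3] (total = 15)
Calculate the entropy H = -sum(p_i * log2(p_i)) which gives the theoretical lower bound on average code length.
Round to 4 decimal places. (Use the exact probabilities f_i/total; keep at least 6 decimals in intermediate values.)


Per-symbol terms -p_i * log2(p_i) with p_i = f_i/15:
  p = 5/15 = 0.333333: log2(p) = -1.584963, -p*log2(p) = 0.528321
  p = 7/15 = 0.466667: log2(p) = -1.099536, -p*log2(p) = 0.513117
  p = 3/15 = 0.200000: log2(p) = -2.321928, -p*log2(p) = 0.464386
H = 0.528321 + 0.513117 + 0.464386 = 1.505824

H = 1.5058 bits/symbol


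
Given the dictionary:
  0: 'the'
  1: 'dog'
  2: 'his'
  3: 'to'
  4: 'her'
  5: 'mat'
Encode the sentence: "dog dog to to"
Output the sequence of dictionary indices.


Look up each word in the dictionary:
  'dog' -> 1
  'dog' -> 1
  'to' -> 3
  'to' -> 3

Encoded: [1, 1, 3, 3]


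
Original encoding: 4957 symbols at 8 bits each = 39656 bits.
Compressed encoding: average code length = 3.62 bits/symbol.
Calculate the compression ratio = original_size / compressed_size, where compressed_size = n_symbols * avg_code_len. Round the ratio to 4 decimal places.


original_size = n_symbols * orig_bits = 4957 * 8 = 39656 bits
compressed_size = n_symbols * avg_code_len = 4957 * 3.62 = 17944.34 bits
ratio = original_size / compressed_size = 39656 / 17944.34 = 2.2099

Compression ratio = 2.2099


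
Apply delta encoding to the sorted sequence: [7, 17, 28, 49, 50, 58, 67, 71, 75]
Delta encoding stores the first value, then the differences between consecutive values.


First value: 7
Deltas:
  17 - 7 = 10
  28 - 17 = 11
  49 - 28 = 21
  50 - 49 = 1
  58 - 50 = 8
  67 - 58 = 9
  71 - 67 = 4
  75 - 71 = 4


Delta encoded: [7, 10, 11, 21, 1, 8, 9, 4, 4]


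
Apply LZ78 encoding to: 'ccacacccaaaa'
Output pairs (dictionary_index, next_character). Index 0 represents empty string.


LZ78 encoding steps:
Dictionary: {0: ''}
Step 1: w='' (idx 0), next='c' -> output (0, 'c'), add 'c' as idx 1
Step 2: w='c' (idx 1), next='a' -> output (1, 'a'), add 'ca' as idx 2
Step 3: w='ca' (idx 2), next='c' -> output (2, 'c'), add 'cac' as idx 3
Step 4: w='c' (idx 1), next='c' -> output (1, 'c'), add 'cc' as idx 4
Step 5: w='' (idx 0), next='a' -> output (0, 'a'), add 'a' as idx 5
Step 6: w='a' (idx 5), next='a' -> output (5, 'a'), add 'aa' as idx 6
Step 7: w='a' (idx 5), end of input -> output (5, '')


Encoded: [(0, 'c'), (1, 'a'), (2, 'c'), (1, 'c'), (0, 'a'), (5, 'a'), (5, '')]


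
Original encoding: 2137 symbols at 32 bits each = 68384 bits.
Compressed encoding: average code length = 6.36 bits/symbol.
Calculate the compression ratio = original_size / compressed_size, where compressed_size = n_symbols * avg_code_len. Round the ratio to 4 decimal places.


original_size = n_symbols * orig_bits = 2137 * 32 = 68384 bits
compressed_size = n_symbols * avg_code_len = 2137 * 6.36 = 13591.32 bits
ratio = original_size / compressed_size = 68384 / 13591.32 = 5.0314

Compression ratio = 5.0314


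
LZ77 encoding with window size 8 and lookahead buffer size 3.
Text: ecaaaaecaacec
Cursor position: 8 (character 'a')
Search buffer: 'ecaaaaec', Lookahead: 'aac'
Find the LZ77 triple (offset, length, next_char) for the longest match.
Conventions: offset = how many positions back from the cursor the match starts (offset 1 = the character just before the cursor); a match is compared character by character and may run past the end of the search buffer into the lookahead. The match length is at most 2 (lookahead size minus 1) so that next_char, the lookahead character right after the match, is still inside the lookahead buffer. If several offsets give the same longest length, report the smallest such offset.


Try each offset into the search buffer:
  offset=1 (pos 7, char 'c'): match length 0
  offset=2 (pos 6, char 'e'): match length 0
  offset=3 (pos 5, char 'a'): match length 1
  offset=4 (pos 4, char 'a'): match length 2
  offset=5 (pos 3, char 'a'): match length 2
  offset=6 (pos 2, char 'a'): match length 2
  offset=7 (pos 1, char 'c'): match length 0
  offset=8 (pos 0, char 'e'): match length 0
Longest match has length 2, found at offsets 4, 5, 6; take the smallest, offset 4.
next_char = character at position 8 + 2 = 10 -> 'c'

Best match: offset=4, length=2 (matching 'aa' starting at position 4)
LZ77 triple: (4, 2, 'c')


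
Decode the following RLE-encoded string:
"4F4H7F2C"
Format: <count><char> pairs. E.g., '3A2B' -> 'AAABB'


Expanding each <count><char> pair:
  4F -> 'FFFF'
  4H -> 'HHHH'
  7F -> 'FFFFFFF'
  2C -> 'CC'

Decoded = FFFFHHHHFFFFFFFCC


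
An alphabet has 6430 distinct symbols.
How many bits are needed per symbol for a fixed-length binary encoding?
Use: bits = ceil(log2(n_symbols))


log2(6430) = 12.6506
Bracket: 2^12 = 4096 < 6430 <= 2^13 = 8192
So ceil(log2(6430)) = 13

bits = ceil(log2(6430)) = ceil(12.6506) = 13 bits


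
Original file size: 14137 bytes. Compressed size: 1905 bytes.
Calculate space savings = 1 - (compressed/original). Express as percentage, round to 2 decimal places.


ratio = compressed/original = 1905/14137 = 0.134753
savings = 1 - ratio = 1 - 0.134753 = 0.865247
as a percentage: 0.865247 * 100 = 86.52%

Space savings = 1 - 1905/14137 = 86.52%


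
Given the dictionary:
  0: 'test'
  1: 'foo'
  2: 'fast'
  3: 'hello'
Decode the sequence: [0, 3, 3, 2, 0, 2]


Look up each index in the dictionary:
  0 -> 'test'
  3 -> 'hello'
  3 -> 'hello'
  2 -> 'fast'
  0 -> 'test'
  2 -> 'fast'

Decoded: "test hello hello fast test fast"


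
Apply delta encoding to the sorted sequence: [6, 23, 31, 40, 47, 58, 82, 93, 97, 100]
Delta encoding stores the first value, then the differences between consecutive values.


First value: 6
Deltas:
  23 - 6 = 17
  31 - 23 = 8
  40 - 31 = 9
  47 - 40 = 7
  58 - 47 = 11
  82 - 58 = 24
  93 - 82 = 11
  97 - 93 = 4
  100 - 97 = 3


Delta encoded: [6, 17, 8, 9, 7, 11, 24, 11, 4, 3]


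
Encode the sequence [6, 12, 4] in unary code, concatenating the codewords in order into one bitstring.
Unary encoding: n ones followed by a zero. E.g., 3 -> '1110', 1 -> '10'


Encode each number as n ones followed by a terminating 0:
  6 -> 1111110 (7 bits)
  12 -> 1111111111110 (13 bits)
  4 -> 11110 (5 bits)
Total length = 7 + 13 + 5 = 25 bits.

Unary([6, 12, 4]) = 1111110111111111111011110 (25 bits)


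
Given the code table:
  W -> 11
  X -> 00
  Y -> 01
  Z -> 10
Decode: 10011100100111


Decoding:
10 -> Z
01 -> Y
11 -> W
00 -> X
10 -> Z
01 -> Y
11 -> W


Result: ZYWXZYW


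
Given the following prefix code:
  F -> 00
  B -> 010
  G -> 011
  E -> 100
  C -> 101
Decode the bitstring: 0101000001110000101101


Decoding step by step:
Bits 010 -> B
Bits 100 -> E
Bits 00 -> F
Bits 011 -> G
Bits 100 -> E
Bits 00 -> F
Bits 101 -> C
Bits 101 -> C


Decoded message: BEFGEFCC


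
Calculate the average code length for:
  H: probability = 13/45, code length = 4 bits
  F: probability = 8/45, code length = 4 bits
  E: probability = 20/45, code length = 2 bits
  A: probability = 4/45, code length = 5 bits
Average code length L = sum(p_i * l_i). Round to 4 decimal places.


Weighted contributions p_i * l_i:
  H: (13/45) * 4 = 52/45
  F: (8/45) * 4 = 32/45
  E: (20/45) * 2 = 40/45
  A: (4/45) * 5 = 20/45
Sum = (52 + 32 + 40 + 20)/45 = 144/45

L = 144/45 = 3.2000 bits/symbol


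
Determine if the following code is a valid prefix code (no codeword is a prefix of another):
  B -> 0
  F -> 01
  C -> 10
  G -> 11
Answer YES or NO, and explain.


Checking each pair (does one codeword prefix another?):
  B='0' vs F='01': prefix -- VIOLATION

NO -- this is NOT a valid prefix code. B (0) is a prefix of F (01).


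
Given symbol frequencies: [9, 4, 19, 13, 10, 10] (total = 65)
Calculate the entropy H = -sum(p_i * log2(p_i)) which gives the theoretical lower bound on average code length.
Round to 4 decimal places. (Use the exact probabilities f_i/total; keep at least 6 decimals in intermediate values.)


Per-symbol terms -p_i * log2(p_i) with p_i = f_i/65:
  p = 9/65 = 0.138462: log2(p) = -2.852443, -p*log2(p) = 0.394954
  p = 4/65 = 0.061538: log2(p) = -4.022368, -p*log2(p) = 0.247530
  p = 19/65 = 0.292308: log2(p) = -1.774440, -p*log2(p) = 0.518683
  p = 13/65 = 0.200000: log2(p) = -2.321928, -p*log2(p) = 0.464386
  p = 10/65 = 0.153846: log2(p) = -2.700440, -p*log2(p) = 0.415452
  p = 10/65 = 0.153846: log2(p) = -2.700440, -p*log2(p) = 0.415452
H = 0.394954 + 0.247530 + 0.518683 + 0.464386 + 0.415452 + 0.415452 = 2.456457

H = 2.4565 bits/symbol


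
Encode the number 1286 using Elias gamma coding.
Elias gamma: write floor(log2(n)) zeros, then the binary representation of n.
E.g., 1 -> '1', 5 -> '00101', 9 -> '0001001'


num_bits = floor(log2(1286)) + 1 = 11
leading_zeros = num_bits - 1 = 10
binary(1286) = 10100000110

Elias gamma(1286) = '0000000000' + '10100000110' = 000000000010100000110 (21 bits)


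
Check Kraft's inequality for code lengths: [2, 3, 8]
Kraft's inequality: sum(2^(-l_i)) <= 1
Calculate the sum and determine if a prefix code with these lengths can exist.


Sum = 2^(-2) + 2^(-3) + 2^(-8)
    = 0.25 + 0.125 + 0.00390625
    = 97/256 = 0.37890625
Since 0.37890625 <= 1, Kraft's inequality IS satisfied.
A prefix code with these lengths CAN exist.

Kraft sum = 0.37890625. Satisfied.


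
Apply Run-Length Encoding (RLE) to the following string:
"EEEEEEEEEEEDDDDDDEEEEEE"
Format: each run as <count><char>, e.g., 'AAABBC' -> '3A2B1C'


Scanning runs left to right:
  i=0: run of 'E' x 11 -> '11E'
  i=11: run of 'D' x 6 -> '6D'
  i=17: run of 'E' x 6 -> '6E'

RLE = 11E6D6E


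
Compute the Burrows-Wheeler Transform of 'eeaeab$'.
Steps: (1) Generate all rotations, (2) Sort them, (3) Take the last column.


Rotations (sorted):
  0: $eeaeab -> last char: b
  1: ab$eeae -> last char: e
  2: aeab$ee -> last char: e
  3: b$eeaea -> last char: a
  4: eab$eea -> last char: a
  5: eaeab$e -> last char: e
  6: eeaeab$ -> last char: $


BWT = beeaae$


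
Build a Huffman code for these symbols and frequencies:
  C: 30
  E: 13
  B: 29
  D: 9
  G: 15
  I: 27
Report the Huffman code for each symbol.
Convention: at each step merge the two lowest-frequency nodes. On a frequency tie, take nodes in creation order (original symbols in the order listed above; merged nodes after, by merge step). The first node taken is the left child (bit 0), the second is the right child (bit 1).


Huffman tree construction:
Step 1: Merge D(9) + E(13) = 22
Step 2: Merge G(15) + (D+E)(22) = 37
Step 3: Merge I(27) + B(29) = 56
Step 4: Merge C(30) + (G+(D+E))(37) = 67
Step 5: Merge (I+B)(56) + (C+(G+(D+E)))(67) = 123
Read each symbol's code off the tree from the root (left child = 0, right child = 1).

Codes:
  C: 10 (length 2)
  E: 1111 (length 4)
  B: 01 (length 2)
  D: 1110 (length 4)
  G: 110 (length 3)
  I: 00 (length 2)
Average code length: 305/123 = 2.4797 bits/symbol


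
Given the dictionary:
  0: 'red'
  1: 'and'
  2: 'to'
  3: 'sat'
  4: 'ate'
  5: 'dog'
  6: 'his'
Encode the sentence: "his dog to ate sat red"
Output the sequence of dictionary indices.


Look up each word in the dictionary:
  'his' -> 6
  'dog' -> 5
  'to' -> 2
  'ate' -> 4
  'sat' -> 3
  'red' -> 0

Encoded: [6, 5, 2, 4, 3, 0]


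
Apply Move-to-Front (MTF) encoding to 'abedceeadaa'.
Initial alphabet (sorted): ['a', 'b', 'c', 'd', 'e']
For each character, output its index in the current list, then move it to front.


MTF encoding:
'a': index 0 in ['a', 'b', 'c', 'd', 'e'] -> ['a', 'b', 'c', 'd', 'e']
'b': index 1 in ['a', 'b', 'c', 'd', 'e'] -> ['b', 'a', 'c', 'd', 'e']
'e': index 4 in ['b', 'a', 'c', 'd', 'e'] -> ['e', 'b', 'a', 'c', 'd']
'd': index 4 in ['e', 'b', 'a', 'c', 'd'] -> ['d', 'e', 'b', 'a', 'c']
'c': index 4 in ['d', 'e', 'b', 'a', 'c'] -> ['c', 'd', 'e', 'b', 'a']
'e': index 2 in ['c', 'd', 'e', 'b', 'a'] -> ['e', 'c', 'd', 'b', 'a']
'e': index 0 in ['e', 'c', 'd', 'b', 'a'] -> ['e', 'c', 'd', 'b', 'a']
'a': index 4 in ['e', 'c', 'd', 'b', 'a'] -> ['a', 'e', 'c', 'd', 'b']
'd': index 3 in ['a', 'e', 'c', 'd', 'b'] -> ['d', 'a', 'e', 'c', 'b']
'a': index 1 in ['d', 'a', 'e', 'c', 'b'] -> ['a', 'd', 'e', 'c', 'b']
'a': index 0 in ['a', 'd', 'e', 'c', 'b'] -> ['a', 'd', 'e', 'c', 'b']


Output: [0, 1, 4, 4, 4, 2, 0, 4, 3, 1, 0]


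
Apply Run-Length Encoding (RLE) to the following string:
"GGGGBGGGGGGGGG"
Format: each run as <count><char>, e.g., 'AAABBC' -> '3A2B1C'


Scanning runs left to right:
  i=0: run of 'G' x 4 -> '4G'
  i=4: run of 'B' x 1 -> '1B'
  i=5: run of 'G' x 9 -> '9G'

RLE = 4G1B9G


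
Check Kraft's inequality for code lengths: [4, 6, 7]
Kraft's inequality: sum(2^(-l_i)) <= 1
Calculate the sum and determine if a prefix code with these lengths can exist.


Sum = 2^(-4) + 2^(-6) + 2^(-7)
    = 0.0625 + 0.015625 + 0.0078125
    = 11/128 = 0.0859375
Since 0.0859375 <= 1, Kraft's inequality IS satisfied.
A prefix code with these lengths CAN exist.

Kraft sum = 0.0859375. Satisfied.


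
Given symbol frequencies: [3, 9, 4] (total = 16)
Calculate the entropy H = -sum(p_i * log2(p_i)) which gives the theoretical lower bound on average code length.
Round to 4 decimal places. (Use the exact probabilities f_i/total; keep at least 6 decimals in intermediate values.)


Per-symbol terms -p_i * log2(p_i) with p_i = f_i/16:
  p = 3/16 = 0.187500: log2(p) = -2.415037, -p*log2(p) = 0.452820
  p = 9/16 = 0.562500: log2(p) = -0.830075, -p*log2(p) = 0.466917
  p = 4/16 = 0.250000: log2(p) = -2.000000, -p*log2(p) = 0.500000
H = 0.452820 + 0.466917 + 0.500000 = 1.419737

H = 1.4197 bits/symbol


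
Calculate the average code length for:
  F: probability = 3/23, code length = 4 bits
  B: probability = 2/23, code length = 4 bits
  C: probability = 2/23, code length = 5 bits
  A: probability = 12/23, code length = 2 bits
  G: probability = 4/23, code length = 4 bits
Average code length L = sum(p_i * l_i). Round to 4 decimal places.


Weighted contributions p_i * l_i:
  F: (3/23) * 4 = 12/23
  B: (2/23) * 4 = 8/23
  C: (2/23) * 5 = 10/23
  A: (12/23) * 2 = 24/23
  G: (4/23) * 4 = 16/23
Sum = (12 + 8 + 10 + 24 + 16)/23 = 70/23

L = 70/23 = 3.0435 bits/symbol


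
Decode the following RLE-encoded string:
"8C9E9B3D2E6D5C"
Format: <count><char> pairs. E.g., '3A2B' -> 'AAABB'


Expanding each <count><char> pair:
  8C -> 'CCCCCCCC'
  9E -> 'EEEEEEEEE'
  9B -> 'BBBBBBBBB'
  3D -> 'DDD'
  2E -> 'EE'
  6D -> 'DDDDDD'
  5C -> 'CCCCC'

Decoded = CCCCCCCCEEEEEEEEEBBBBBBBBBDDDEEDDDDDDCCCCC


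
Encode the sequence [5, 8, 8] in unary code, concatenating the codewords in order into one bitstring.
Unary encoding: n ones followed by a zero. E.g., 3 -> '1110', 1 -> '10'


Encode each number as n ones followed by a terminating 0:
  5 -> 111110 (6 bits)
  8 -> 111111110 (9 bits)
  8 -> 111111110 (9 bits)
Total length = 6 + 9 + 9 = 24 bits.

Unary([5, 8, 8]) = 111110111111110111111110 (24 bits)


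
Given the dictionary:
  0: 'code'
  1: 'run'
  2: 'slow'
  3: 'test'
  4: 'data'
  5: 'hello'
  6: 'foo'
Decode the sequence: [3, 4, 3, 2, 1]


Look up each index in the dictionary:
  3 -> 'test'
  4 -> 'data'
  3 -> 'test'
  2 -> 'slow'
  1 -> 'run'

Decoded: "test data test slow run"


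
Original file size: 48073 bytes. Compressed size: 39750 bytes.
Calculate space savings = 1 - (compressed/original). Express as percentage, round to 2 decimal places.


ratio = compressed/original = 39750/48073 = 0.826867
savings = 1 - ratio = 1 - 0.826867 = 0.173133
as a percentage: 0.173133 * 100 = 17.31%

Space savings = 1 - 39750/48073 = 17.31%


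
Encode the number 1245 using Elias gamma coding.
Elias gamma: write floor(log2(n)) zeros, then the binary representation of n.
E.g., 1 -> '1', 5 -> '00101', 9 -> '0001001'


num_bits = floor(log2(1245)) + 1 = 11
leading_zeros = num_bits - 1 = 10
binary(1245) = 10011011101

Elias gamma(1245) = '0000000000' + '10011011101' = 000000000010011011101 (21 bits)


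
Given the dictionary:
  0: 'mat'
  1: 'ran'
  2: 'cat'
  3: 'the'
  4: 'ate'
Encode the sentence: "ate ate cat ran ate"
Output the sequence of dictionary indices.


Look up each word in the dictionary:
  'ate' -> 4
  'ate' -> 4
  'cat' -> 2
  'ran' -> 1
  'ate' -> 4

Encoded: [4, 4, 2, 1, 4]


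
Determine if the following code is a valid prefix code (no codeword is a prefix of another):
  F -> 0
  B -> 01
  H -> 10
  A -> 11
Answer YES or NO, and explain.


Checking each pair (does one codeword prefix another?):
  F='0' vs B='01': prefix -- VIOLATION

NO -- this is NOT a valid prefix code. F (0) is a prefix of B (01).


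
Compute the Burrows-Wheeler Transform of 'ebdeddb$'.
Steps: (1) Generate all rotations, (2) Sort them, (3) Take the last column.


Rotations (sorted):
  0: $ebdeddb -> last char: b
  1: b$ebdedd -> last char: d
  2: bdeddb$e -> last char: e
  3: db$ebded -> last char: d
  4: ddb$ebde -> last char: e
  5: deddb$eb -> last char: b
  6: ebdeddb$ -> last char: $
  7: eddb$ebd -> last char: d


BWT = bdedeb$d


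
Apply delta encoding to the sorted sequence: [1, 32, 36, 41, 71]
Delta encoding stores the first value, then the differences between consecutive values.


First value: 1
Deltas:
  32 - 1 = 31
  36 - 32 = 4
  41 - 36 = 5
  71 - 41 = 30


Delta encoded: [1, 31, 4, 5, 30]


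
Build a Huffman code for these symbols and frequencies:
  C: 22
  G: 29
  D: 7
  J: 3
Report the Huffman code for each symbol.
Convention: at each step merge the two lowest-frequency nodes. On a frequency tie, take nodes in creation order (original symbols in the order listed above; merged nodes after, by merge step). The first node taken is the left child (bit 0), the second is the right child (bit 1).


Huffman tree construction:
Step 1: Merge J(3) + D(7) = 10
Step 2: Merge (J+D)(10) + C(22) = 32
Step 3: Merge G(29) + ((J+D)+C)(32) = 61
Read each symbol's code off the tree from the root (left child = 0, right child = 1).

Codes:
  C: 11 (length 2)
  G: 0 (length 1)
  D: 101 (length 3)
  J: 100 (length 3)
Average code length: 103/61 = 1.6885 bits/symbol


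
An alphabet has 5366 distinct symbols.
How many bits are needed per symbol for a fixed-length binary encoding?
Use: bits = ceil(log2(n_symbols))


log2(5366) = 12.3896
Bracket: 2^12 = 4096 < 5366 <= 2^13 = 8192
So ceil(log2(5366)) = 13

bits = ceil(log2(5366)) = ceil(12.3896) = 13 bits


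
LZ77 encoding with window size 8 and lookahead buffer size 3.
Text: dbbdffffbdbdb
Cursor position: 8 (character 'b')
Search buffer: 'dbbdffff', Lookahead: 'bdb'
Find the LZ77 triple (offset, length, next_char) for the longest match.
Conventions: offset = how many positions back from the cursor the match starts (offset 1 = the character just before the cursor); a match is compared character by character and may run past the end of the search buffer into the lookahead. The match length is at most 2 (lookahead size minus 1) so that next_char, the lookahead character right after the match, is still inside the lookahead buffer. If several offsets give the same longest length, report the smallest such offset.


Try each offset into the search buffer:
  offset=1 (pos 7, char 'f'): match length 0
  offset=2 (pos 6, char 'f'): match length 0
  offset=3 (pos 5, char 'f'): match length 0
  offset=4 (pos 4, char 'f'): match length 0
  offset=5 (pos 3, char 'd'): match length 0
  offset=6 (pos 2, char 'b'): match length 2
  offset=7 (pos 1, char 'b'): match length 1
  offset=8 (pos 0, char 'd'): match length 0
Longest match has length 2 at offset 6.
next_char = character at position 8 + 2 = 10 -> 'b'

Best match: offset=6, length=2 (matching 'bd' starting at position 2)
LZ77 triple: (6, 2, 'b')


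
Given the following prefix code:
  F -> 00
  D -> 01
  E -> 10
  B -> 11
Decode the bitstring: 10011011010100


Decoding step by step:
Bits 10 -> E
Bits 01 -> D
Bits 10 -> E
Bits 11 -> B
Bits 01 -> D
Bits 01 -> D
Bits 00 -> F


Decoded message: EDEBDDF


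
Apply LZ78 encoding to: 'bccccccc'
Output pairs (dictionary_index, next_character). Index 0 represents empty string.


LZ78 encoding steps:
Dictionary: {0: ''}
Step 1: w='' (idx 0), next='b' -> output (0, 'b'), add 'b' as idx 1
Step 2: w='' (idx 0), next='c' -> output (0, 'c'), add 'c' as idx 2
Step 3: w='c' (idx 2), next='c' -> output (2, 'c'), add 'cc' as idx 3
Step 4: w='cc' (idx 3), next='c' -> output (3, 'c'), add 'ccc' as idx 4
Step 5: w='c' (idx 2), end of input -> output (2, '')


Encoded: [(0, 'b'), (0, 'c'), (2, 'c'), (3, 'c'), (2, '')]


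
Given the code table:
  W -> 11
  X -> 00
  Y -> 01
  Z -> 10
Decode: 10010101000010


Decoding:
10 -> Z
01 -> Y
01 -> Y
01 -> Y
00 -> X
00 -> X
10 -> Z


Result: ZYYYXXZ


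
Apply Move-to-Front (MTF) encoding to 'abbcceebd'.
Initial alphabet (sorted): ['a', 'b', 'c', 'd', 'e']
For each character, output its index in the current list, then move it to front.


MTF encoding:
'a': index 0 in ['a', 'b', 'c', 'd', 'e'] -> ['a', 'b', 'c', 'd', 'e']
'b': index 1 in ['a', 'b', 'c', 'd', 'e'] -> ['b', 'a', 'c', 'd', 'e']
'b': index 0 in ['b', 'a', 'c', 'd', 'e'] -> ['b', 'a', 'c', 'd', 'e']
'c': index 2 in ['b', 'a', 'c', 'd', 'e'] -> ['c', 'b', 'a', 'd', 'e']
'c': index 0 in ['c', 'b', 'a', 'd', 'e'] -> ['c', 'b', 'a', 'd', 'e']
'e': index 4 in ['c', 'b', 'a', 'd', 'e'] -> ['e', 'c', 'b', 'a', 'd']
'e': index 0 in ['e', 'c', 'b', 'a', 'd'] -> ['e', 'c', 'b', 'a', 'd']
'b': index 2 in ['e', 'c', 'b', 'a', 'd'] -> ['b', 'e', 'c', 'a', 'd']
'd': index 4 in ['b', 'e', 'c', 'a', 'd'] -> ['d', 'b', 'e', 'c', 'a']


Output: [0, 1, 0, 2, 0, 4, 0, 2, 4]
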